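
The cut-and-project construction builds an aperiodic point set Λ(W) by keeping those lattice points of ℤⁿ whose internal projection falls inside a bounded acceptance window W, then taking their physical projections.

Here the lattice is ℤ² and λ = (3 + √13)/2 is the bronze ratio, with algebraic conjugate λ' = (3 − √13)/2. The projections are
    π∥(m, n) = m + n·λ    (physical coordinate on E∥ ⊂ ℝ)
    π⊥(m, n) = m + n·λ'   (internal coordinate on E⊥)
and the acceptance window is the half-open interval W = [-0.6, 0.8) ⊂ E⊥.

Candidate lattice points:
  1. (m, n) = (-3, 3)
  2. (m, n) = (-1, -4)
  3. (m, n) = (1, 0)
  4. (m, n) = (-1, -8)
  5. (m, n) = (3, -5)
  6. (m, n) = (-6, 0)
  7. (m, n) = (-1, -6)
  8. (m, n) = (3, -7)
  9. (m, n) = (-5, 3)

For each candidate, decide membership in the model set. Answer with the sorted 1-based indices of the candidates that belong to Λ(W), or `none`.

2

Numerically λ ≈ 3.3028 and λ' = −1/λ ≈ -0.3028.
candidate 1: (m,n)=(-3,3) → π∥ = -3+3·λ ≈ 6.9083, π⊥ = -3+3·λ' ≈ -3.9083 ∉ [-0.6, 0.8) ⇒ out
candidate 2: (m,n)=(-1,-4) → π∥ = -1-4·λ ≈ -14.2111, π⊥ = -1-4·λ' ≈ 0.2111 ∈ [-0.6, 0.8) ⇒ IN Λ
candidate 3: (m,n)=(1,0) → π∥ = 1+0·λ ≈ 1.0000, π⊥ = 1+0·λ' ≈ 1.0000 ∉ [-0.6, 0.8) ⇒ out
candidate 4: (m,n)=(-1,-8) → π∥ = -1-8·λ ≈ -27.4222, π⊥ = -1-8·λ' ≈ 1.4222 ∉ [-0.6, 0.8) ⇒ out
candidate 5: (m,n)=(3,-5) → π∥ = 3-5·λ ≈ -13.5139, π⊥ = 3-5·λ' ≈ 4.5139 ∉ [-0.6, 0.8) ⇒ out
candidate 6: (m,n)=(-6,0) → π∥ = -6+0·λ ≈ -6.0000, π⊥ = -6+0·λ' ≈ -6.0000 ∉ [-0.6, 0.8) ⇒ out
candidate 7: (m,n)=(-1,-6) → π∥ = -1-6·λ ≈ -20.8167, π⊥ = -1-6·λ' ≈ 0.8167 ∉ [-0.6, 0.8) ⇒ out
candidate 8: (m,n)=(3,-7) → π∥ = 3-7·λ ≈ -20.1194, π⊥ = 3-7·λ' ≈ 5.1194 ∉ [-0.6, 0.8) ⇒ out
candidate 9: (m,n)=(-5,3) → π∥ = -5+3·λ ≈ 4.9083, π⊥ = -5+3·λ' ≈ -5.9083 ∉ [-0.6, 0.8) ⇒ out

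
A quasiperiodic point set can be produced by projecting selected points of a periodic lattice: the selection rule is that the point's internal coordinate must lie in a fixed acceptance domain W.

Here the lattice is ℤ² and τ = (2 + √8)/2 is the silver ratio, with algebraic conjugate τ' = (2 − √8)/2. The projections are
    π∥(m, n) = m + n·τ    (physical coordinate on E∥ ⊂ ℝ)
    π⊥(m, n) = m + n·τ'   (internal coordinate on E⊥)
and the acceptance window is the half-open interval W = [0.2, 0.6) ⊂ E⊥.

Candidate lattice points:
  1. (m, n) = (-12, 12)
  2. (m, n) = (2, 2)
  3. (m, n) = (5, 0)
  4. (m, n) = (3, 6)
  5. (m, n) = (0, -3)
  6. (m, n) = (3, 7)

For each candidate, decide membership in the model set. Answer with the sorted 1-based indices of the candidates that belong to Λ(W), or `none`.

Numerically τ ≈ 2.41421 and τ' = −1/τ ≈ -0.41421.
candidate 1: (m,n)=(-12,12) → π∥ = -12+12·τ ≈ 16.97056, π⊥ = -12+12·τ' ≈ -16.97056 ∉ [0.2, 0.6) ⇒ out
candidate 2: (m,n)=(2,2) → π∥ = 2+2·τ ≈ 6.82843, π⊥ = 2+2·τ' ≈ 1.17157 ∉ [0.2, 0.6) ⇒ out
candidate 3: (m,n)=(5,0) → π∥ = 5+0·τ ≈ 5.00000, π⊥ = 5+0·τ' ≈ 5.00000 ∉ [0.2, 0.6) ⇒ out
candidate 4: (m,n)=(3,6) → π∥ = 3+6·τ ≈ 17.48528, π⊥ = 3+6·τ' ≈ 0.51472 ∈ [0.2, 0.6) ⇒ IN Λ
candidate 5: (m,n)=(0,-3) → π∥ = 0-3·τ ≈ -7.24264, π⊥ = 0-3·τ' ≈ 1.24264 ∉ [0.2, 0.6) ⇒ out
candidate 6: (m,n)=(3,7) → π∥ = 3+7·τ ≈ 19.89949, π⊥ = 3+7·τ' ≈ 0.10051 ∉ [0.2, 0.6) ⇒ out

4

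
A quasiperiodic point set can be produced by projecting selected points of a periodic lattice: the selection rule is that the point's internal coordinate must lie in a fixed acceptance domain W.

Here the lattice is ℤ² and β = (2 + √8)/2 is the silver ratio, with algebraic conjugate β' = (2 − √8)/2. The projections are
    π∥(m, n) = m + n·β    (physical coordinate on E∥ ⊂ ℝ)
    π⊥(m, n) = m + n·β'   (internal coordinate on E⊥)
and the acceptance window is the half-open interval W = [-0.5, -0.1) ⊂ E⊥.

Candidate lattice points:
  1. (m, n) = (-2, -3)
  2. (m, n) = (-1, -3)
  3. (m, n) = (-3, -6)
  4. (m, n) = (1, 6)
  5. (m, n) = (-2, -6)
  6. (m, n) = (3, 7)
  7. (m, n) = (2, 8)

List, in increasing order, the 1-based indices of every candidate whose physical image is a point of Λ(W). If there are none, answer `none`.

β' = (2−√8)/2 ≈ -0.414214.
[1] lift (-2,-3): star map gives -0.757359; window check -0.5 ≤ -0.757359 < -0.1 is false → out
[2] lift (-1,-3): star map gives 0.242641; window check -0.5 ≤ 0.242641 < -0.1 is false → out
[3] lift (-3,-6): star map gives -0.514719; window check -0.5 ≤ -0.514719 < -0.1 is false → out
[4] lift (1,6): star map gives -1.485281; window check -0.5 ≤ -1.485281 < -0.1 is false → out
[5] lift (-2,-6): star map gives 0.485281; window check -0.5 ≤ 0.485281 < -0.1 is false → out
[6] lift (3,7): star map gives 0.100505; window check -0.5 ≤ 0.100505 < -0.1 is false → out
[7] lift (2,8): star map gives -1.313708; window check -0.5 ≤ -1.313708 < -0.1 is false → out

none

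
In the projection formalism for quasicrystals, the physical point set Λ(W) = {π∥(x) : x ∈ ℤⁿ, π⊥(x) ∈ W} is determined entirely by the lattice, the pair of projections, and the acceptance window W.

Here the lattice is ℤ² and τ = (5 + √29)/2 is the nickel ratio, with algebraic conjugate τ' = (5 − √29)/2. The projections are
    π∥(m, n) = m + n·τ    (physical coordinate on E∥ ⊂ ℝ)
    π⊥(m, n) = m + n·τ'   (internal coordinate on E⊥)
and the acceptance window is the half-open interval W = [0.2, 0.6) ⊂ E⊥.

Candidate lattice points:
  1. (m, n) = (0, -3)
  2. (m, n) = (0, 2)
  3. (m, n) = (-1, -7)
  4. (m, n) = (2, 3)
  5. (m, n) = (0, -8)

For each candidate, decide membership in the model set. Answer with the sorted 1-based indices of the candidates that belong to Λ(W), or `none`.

1, 3

τ' = (5−√29)/2 ≈ -0.1926.
[1] lift (0,-3): star map gives 0.5777; window check 0.2 ≤ 0.5777 < 0.6 is true → IN Λ
[2] lift (0,2): star map gives -0.3852; window check 0.2 ≤ -0.3852 < 0.6 is false → out
[3] lift (-1,-7): star map gives 0.3481; window check 0.2 ≤ 0.3481 < 0.6 is true → IN Λ
[4] lift (2,3): star map gives 1.4223; window check 0.2 ≤ 1.4223 < 0.6 is false → out
[5] lift (0,-8): star map gives 1.5407; window check 0.2 ≤ 1.5407 < 0.6 is false → out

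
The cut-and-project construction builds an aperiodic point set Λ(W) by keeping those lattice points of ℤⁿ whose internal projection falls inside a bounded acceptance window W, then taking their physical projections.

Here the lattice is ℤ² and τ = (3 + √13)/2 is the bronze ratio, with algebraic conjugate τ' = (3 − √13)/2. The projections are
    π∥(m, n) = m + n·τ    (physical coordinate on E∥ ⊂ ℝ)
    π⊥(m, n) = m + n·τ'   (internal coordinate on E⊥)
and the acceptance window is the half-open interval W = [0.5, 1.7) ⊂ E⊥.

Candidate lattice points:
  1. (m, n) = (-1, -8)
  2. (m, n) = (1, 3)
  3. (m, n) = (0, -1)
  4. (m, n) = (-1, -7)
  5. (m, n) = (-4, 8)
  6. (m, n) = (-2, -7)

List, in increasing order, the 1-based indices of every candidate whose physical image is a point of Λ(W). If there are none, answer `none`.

1, 4

τ' = (3−√13)/2 ≈ -0.302776.
[1] lift (-1,-8): star map gives 1.422205; window check 0.5 ≤ 1.422205 < 1.7 is true → IN Λ
[2] lift (1,3): star map gives 0.091673; window check 0.5 ≤ 0.091673 < 1.7 is false → out
[3] lift (0,-1): star map gives 0.302776; window check 0.5 ≤ 0.302776 < 1.7 is false → out
[4] lift (-1,-7): star map gives 1.119429; window check 0.5 ≤ 1.119429 < 1.7 is true → IN Λ
[5] lift (-4,8): star map gives -6.422205; window check 0.5 ≤ -6.422205 < 1.7 is false → out
[6] lift (-2,-7): star map gives 0.119429; window check 0.5 ≤ 0.119429 < 1.7 is false → out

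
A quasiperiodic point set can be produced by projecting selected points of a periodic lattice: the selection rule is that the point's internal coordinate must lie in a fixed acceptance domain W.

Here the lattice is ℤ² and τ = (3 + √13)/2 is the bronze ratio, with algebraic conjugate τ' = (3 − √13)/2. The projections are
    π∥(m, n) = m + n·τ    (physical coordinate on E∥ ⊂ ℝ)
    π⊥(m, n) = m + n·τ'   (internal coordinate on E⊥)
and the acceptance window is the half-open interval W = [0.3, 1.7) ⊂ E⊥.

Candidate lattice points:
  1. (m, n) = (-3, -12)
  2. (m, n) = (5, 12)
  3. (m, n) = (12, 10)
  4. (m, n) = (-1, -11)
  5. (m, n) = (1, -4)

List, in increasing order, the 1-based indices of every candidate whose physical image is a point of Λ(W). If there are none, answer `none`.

1, 2

Numerically τ ≈ 3.30278 and τ' = −1/τ ≈ -0.30278.
[1] lift (-3,-12): star map gives 0.63331; window check 0.3 ≤ 0.63331 < 1.7 is true → IN Λ
[2] lift (5,12): star map gives 1.36669; window check 0.3 ≤ 1.36669 < 1.7 is true → IN Λ
[3] lift (12,10): star map gives 8.97224; window check 0.3 ≤ 8.97224 < 1.7 is false → out
[4] lift (-1,-11): star map gives 2.33053; window check 0.3 ≤ 2.33053 < 1.7 is false → out
[5] lift (1,-4): star map gives 2.21110; window check 0.3 ≤ 2.21110 < 1.7 is false → out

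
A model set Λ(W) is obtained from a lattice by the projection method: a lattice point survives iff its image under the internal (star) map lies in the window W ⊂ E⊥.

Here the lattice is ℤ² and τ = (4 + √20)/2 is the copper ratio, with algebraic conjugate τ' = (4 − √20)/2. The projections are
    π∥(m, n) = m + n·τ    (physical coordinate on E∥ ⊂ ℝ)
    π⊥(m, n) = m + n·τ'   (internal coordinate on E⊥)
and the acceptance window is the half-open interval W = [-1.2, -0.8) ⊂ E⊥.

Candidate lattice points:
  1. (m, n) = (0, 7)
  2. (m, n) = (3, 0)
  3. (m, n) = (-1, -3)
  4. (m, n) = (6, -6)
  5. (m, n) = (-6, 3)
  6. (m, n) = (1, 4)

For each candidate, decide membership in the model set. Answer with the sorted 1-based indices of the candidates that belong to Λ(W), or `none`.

none

Numerically τ ≈ 4.23607 and τ' = −1/τ ≈ -0.23607.
candidate 1: (m,n)=(0,7) → π∥ = 0+7·τ ≈ 29.65248, π⊥ = 0+7·τ' ≈ -1.65248 ∉ [-1.2, -0.8) ⇒ out
candidate 2: (m,n)=(3,0) → π∥ = 3+0·τ ≈ 3.00000, π⊥ = 3+0·τ' ≈ 3.00000 ∉ [-1.2, -0.8) ⇒ out
candidate 3: (m,n)=(-1,-3) → π∥ = -1-3·τ ≈ -13.70820, π⊥ = -1-3·τ' ≈ -0.29180 ∉ [-1.2, -0.8) ⇒ out
candidate 4: (m,n)=(6,-6) → π∥ = 6-6·τ ≈ -19.41641, π⊥ = 6-6·τ' ≈ 7.41641 ∉ [-1.2, -0.8) ⇒ out
candidate 5: (m,n)=(-6,3) → π∥ = -6+3·τ ≈ 6.70820, π⊥ = -6+3·τ' ≈ -6.70820 ∉ [-1.2, -0.8) ⇒ out
candidate 6: (m,n)=(1,4) → π∥ = 1+4·τ ≈ 17.94427, π⊥ = 1+4·τ' ≈ 0.05573 ∉ [-1.2, -0.8) ⇒ out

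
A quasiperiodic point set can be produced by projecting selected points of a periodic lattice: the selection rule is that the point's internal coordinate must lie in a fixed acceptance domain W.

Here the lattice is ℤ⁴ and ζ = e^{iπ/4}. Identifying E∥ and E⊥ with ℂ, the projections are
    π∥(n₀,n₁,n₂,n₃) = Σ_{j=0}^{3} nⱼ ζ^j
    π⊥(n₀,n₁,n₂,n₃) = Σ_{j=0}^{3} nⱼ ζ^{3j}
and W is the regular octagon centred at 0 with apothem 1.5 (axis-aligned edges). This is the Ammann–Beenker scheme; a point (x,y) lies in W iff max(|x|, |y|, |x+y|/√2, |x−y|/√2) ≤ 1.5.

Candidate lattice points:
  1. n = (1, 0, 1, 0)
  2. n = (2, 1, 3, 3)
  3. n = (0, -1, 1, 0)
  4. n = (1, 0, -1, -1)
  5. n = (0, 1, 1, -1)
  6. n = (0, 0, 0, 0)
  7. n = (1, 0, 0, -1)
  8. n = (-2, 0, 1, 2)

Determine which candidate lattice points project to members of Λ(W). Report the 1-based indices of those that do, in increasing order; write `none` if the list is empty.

π⊥(n) = n₀ + n₁ζ³ + n₂ζ⁶ + n₃ζ⁹ where ζ = e^{iπ/4}.
#1 (1, 0, 1, 0): internal (1.000000, -1.000000); octagon support 1.414214 vs apothem 1.5 → ∈ W
#2 (2, 1, 3, 3): internal (3.414214, -0.171573); octagon support 3.414214 vs apothem 1.5 → ∉ W
#3 (0, -1, 1, 0): internal (0.707107, -1.707107); octagon support 1.707107 vs apothem 1.5 → ∉ W
#4 (1, 0, -1, -1): internal (0.292893, 0.292893); octagon support 0.414214 vs apothem 1.5 → ∈ W
#5 (0, 1, 1, -1): internal (-1.414214, -1.000000); octagon support 1.707107 vs apothem 1.5 → ∉ W
#6 (0, 0, 0, 0): internal (0.000000, 0.000000); octagon support 0.000000 vs apothem 1.5 → ∈ W
#7 (1, 0, 0, -1): internal (0.292893, -0.707107); octagon support 0.707107 vs apothem 1.5 → ∈ W
#8 (-2, 0, 1, 2): internal (-0.585786, 0.414214); octagon support 0.707107 vs apothem 1.5 → ∈ W

1, 4, 6, 7, 8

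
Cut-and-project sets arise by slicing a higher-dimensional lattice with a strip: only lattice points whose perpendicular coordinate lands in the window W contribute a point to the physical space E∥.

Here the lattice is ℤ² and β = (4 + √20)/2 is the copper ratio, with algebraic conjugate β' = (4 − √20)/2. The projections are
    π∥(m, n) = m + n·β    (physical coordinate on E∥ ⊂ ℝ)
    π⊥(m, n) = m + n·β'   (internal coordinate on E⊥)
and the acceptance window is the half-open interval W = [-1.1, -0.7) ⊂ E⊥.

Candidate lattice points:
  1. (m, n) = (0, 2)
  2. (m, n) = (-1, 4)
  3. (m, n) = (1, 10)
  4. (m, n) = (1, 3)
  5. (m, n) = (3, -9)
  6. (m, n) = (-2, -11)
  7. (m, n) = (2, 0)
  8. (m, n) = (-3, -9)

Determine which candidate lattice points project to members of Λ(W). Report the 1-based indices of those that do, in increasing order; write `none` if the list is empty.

Compute β' = (4−√20)/2 = -0.236068, so π⊥(m,n) = m -0.236068·n.
#1 (0,2): internal coord 0 + (2)·β' = -0.472136; -0.472136 ∉ [-1.1, -0.7) → out
#2 (-1,4): internal coord -1 + (4)·β' = -1.944272; -1.944272 ∉ [-1.1, -0.7) → out
#3 (1,10): internal coord 1 + (10)·β' = -1.360680; -1.360680 ∉ [-1.1, -0.7) → out
#4 (1,3): internal coord 1 + (3)·β' = +0.291796; +0.291796 ∉ [-1.1, -0.7) → out
#5 (3,-9): internal coord 3 + (-9)·β' = +5.124612; +5.124612 ∉ [-1.1, -0.7) → out
#6 (-2,-11): internal coord -2 + (-11)·β' = +0.596748; +0.596748 ∉ [-1.1, -0.7) → out
#7 (2,0): internal coord 2 + (0)·β' = +2.000000; +2.000000 ∉ [-1.1, -0.7) → out
#8 (-3,-9): internal coord -3 + (-9)·β' = -0.875388; -0.875388 ∈ [-1.1, -0.7) → IN Λ

8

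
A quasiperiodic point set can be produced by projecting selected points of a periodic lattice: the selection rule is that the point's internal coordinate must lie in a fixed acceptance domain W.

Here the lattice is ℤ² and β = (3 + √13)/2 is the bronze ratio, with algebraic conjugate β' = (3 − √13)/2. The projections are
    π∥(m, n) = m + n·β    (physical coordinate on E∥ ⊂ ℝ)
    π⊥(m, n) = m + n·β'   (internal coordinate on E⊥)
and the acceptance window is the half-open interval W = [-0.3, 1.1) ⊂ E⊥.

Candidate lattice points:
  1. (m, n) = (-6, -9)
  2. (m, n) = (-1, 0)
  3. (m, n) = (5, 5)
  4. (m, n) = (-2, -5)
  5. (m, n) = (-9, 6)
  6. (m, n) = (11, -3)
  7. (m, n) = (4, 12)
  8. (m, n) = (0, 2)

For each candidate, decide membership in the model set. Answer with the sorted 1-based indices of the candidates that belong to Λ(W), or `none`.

7

Numerically β ≈ 3.30278 and β' = −1/β ≈ -0.30278.
#1 (-6,-9): internal coord -6 + (-9)·β' = -3.27502; -3.27502 ∉ [-0.3, 1.1) → out
#2 (-1,0): internal coord -1 + (0)·β' = -1.00000; -1.00000 ∉ [-0.3, 1.1) → out
#3 (5,5): internal coord 5 + (5)·β' = +3.48612; +3.48612 ∉ [-0.3, 1.1) → out
#4 (-2,-5): internal coord -2 + (-5)·β' = -0.48612; -0.48612 ∉ [-0.3, 1.1) → out
#5 (-9,6): internal coord -9 + (6)·β' = -10.81665; -10.81665 ∉ [-0.3, 1.1) → out
#6 (11,-3): internal coord 11 + (-3)·β' = +11.90833; +11.90833 ∉ [-0.3, 1.1) → out
#7 (4,12): internal coord 4 + (12)·β' = +0.36669; +0.36669 ∈ [-0.3, 1.1) → IN Λ
#8 (0,2): internal coord 0 + (2)·β' = -0.60555; -0.60555 ∉ [-0.3, 1.1) → out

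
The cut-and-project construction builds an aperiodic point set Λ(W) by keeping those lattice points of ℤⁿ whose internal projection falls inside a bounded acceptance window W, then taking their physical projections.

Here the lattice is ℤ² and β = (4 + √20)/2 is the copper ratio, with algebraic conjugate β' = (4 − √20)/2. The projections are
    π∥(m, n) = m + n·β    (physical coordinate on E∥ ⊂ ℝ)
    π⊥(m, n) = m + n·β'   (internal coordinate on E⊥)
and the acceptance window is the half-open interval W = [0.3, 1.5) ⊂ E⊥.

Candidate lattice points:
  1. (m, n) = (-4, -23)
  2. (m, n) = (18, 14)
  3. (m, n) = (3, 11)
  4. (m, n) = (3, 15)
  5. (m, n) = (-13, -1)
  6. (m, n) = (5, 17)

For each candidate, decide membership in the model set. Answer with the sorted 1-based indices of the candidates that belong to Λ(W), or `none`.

1, 3, 6

Numerically β ≈ 4.236068 and β' = −1/β ≈ -0.236068.
#1 (-4,-23): internal coord -4 + (-23)·β' = +1.429563; +1.429563 ∈ [0.3, 1.5) → IN Λ
#2 (18,14): internal coord 18 + (14)·β' = +14.695048; +14.695048 ∉ [0.3, 1.5) → out
#3 (3,11): internal coord 3 + (11)·β' = +0.403252; +0.403252 ∈ [0.3, 1.5) → IN Λ
#4 (3,15): internal coord 3 + (15)·β' = -0.541020; -0.541020 ∉ [0.3, 1.5) → out
#5 (-13,-1): internal coord -13 + (-1)·β' = -12.763932; -12.763932 ∉ [0.3, 1.5) → out
#6 (5,17): internal coord 5 + (17)·β' = +0.986844; +0.986844 ∈ [0.3, 1.5) → IN Λ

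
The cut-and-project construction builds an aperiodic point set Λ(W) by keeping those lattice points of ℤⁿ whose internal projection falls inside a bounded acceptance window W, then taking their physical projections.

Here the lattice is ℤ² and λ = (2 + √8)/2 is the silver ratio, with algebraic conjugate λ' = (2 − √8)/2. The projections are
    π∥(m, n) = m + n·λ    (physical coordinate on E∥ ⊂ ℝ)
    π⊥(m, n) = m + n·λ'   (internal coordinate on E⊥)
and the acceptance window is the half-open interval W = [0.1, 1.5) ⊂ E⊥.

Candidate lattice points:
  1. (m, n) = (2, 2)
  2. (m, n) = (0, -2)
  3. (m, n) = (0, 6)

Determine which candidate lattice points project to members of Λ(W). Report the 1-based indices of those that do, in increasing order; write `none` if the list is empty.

1, 2

Compute λ' = (2−√8)/2 = -0.4142, so π⊥(m,n) = m -0.4142·n.
#1 (2,2): internal coord 2 + (2)·λ' = +1.1716; +1.1716 ∈ [0.1, 1.5) → IN Λ
#2 (0,-2): internal coord 0 + (-2)·λ' = +0.8284; +0.8284 ∈ [0.1, 1.5) → IN Λ
#3 (0,6): internal coord 0 + (6)·λ' = -2.4853; -2.4853 ∉ [0.1, 1.5) → out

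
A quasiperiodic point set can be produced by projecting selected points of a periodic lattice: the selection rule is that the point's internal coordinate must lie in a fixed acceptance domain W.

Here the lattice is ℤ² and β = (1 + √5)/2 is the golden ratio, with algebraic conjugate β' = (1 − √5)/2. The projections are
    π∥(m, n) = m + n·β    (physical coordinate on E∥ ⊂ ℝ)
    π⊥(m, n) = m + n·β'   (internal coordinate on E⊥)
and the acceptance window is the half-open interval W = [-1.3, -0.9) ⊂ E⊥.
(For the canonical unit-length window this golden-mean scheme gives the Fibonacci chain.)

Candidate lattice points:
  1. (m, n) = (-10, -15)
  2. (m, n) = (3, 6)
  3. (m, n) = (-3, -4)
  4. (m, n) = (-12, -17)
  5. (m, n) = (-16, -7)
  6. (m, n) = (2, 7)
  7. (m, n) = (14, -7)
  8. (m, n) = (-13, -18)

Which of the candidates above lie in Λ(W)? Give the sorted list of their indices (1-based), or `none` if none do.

Numerically β ≈ 1.6180 and β' = −1/β ≈ -0.6180.
candidate 1: (m,n)=(-10,-15) → π∥ = -10-15·β ≈ -34.2705, π⊥ = -10-15·β' ≈ -0.7295 ∉ [-1.3, -0.9) ⇒ out
candidate 2: (m,n)=(3,6) → π∥ = 3+6·β ≈ 12.7082, π⊥ = 3+6·β' ≈ -0.7082 ∉ [-1.3, -0.9) ⇒ out
candidate 3: (m,n)=(-3,-4) → π∥ = -3-4·β ≈ -9.4721, π⊥ = -3-4·β' ≈ -0.5279 ∉ [-1.3, -0.9) ⇒ out
candidate 4: (m,n)=(-12,-17) → π∥ = -12-17·β ≈ -39.5066, π⊥ = -12-17·β' ≈ -1.4934 ∉ [-1.3, -0.9) ⇒ out
candidate 5: (m,n)=(-16,-7) → π∥ = -16-7·β ≈ -27.3262, π⊥ = -16-7·β' ≈ -11.6738 ∉ [-1.3, -0.9) ⇒ out
candidate 6: (m,n)=(2,7) → π∥ = 2+7·β ≈ 13.3262, π⊥ = 2+7·β' ≈ -2.3262 ∉ [-1.3, -0.9) ⇒ out
candidate 7: (m,n)=(14,-7) → π∥ = 14-7·β ≈ 2.6738, π⊥ = 14-7·β' ≈ 18.3262 ∉ [-1.3, -0.9) ⇒ out
candidate 8: (m,n)=(-13,-18) → π∥ = -13-18·β ≈ -42.1246, π⊥ = -13-18·β' ≈ -1.8754 ∉ [-1.3, -0.9) ⇒ out

none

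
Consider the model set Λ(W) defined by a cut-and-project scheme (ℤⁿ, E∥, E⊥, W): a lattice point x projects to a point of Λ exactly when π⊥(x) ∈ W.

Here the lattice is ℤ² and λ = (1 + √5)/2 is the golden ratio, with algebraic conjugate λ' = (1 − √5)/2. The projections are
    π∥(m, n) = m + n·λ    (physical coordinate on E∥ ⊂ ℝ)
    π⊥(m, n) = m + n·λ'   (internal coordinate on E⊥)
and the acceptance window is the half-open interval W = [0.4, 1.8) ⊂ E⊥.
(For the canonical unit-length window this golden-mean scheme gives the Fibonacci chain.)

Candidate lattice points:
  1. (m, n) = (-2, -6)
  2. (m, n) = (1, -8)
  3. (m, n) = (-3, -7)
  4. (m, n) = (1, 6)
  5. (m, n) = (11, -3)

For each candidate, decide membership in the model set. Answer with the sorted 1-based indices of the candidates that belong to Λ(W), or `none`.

1, 3

Compute λ' = (1−√5)/2 = -0.6180, so π⊥(m,n) = m -0.6180·n.
#1 (-2,-6): internal coord -2 + (-6)·λ' = +1.7082; +1.7082 ∈ [0.4, 1.8) → IN Λ
#2 (1,-8): internal coord 1 + (-8)·λ' = +5.9443; +5.9443 ∉ [0.4, 1.8) → out
#3 (-3,-7): internal coord -3 + (-7)·λ' = +1.3262; +1.3262 ∈ [0.4, 1.8) → IN Λ
#4 (1,6): internal coord 1 + (6)·λ' = -2.7082; -2.7082 ∉ [0.4, 1.8) → out
#5 (11,-3): internal coord 11 + (-3)·λ' = +12.8541; +12.8541 ∉ [0.4, 1.8) → out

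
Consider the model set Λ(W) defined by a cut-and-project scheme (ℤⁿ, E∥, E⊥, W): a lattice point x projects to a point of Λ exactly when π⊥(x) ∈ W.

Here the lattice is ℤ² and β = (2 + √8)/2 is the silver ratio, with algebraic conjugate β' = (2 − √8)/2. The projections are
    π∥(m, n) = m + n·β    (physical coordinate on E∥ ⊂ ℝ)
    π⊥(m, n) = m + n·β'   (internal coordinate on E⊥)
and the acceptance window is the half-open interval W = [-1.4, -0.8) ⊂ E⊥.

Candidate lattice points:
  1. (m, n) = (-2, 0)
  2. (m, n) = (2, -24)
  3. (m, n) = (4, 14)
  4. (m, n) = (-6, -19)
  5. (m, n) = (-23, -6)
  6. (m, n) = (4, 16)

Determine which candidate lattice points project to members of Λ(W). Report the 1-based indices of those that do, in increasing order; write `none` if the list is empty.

none

β' = (2−√8)/2 ≈ -0.4142.
candidate 1: (m,n)=(-2,0) → π∥ = -2+0·β ≈ -2.0000, π⊥ = -2+0·β' ≈ -2.0000 ∉ [-1.4, -0.8) ⇒ out
candidate 2: (m,n)=(2,-24) → π∥ = 2-24·β ≈ -55.9411, π⊥ = 2-24·β' ≈ 11.9411 ∉ [-1.4, -0.8) ⇒ out
candidate 3: (m,n)=(4,14) → π∥ = 4+14·β ≈ 37.7990, π⊥ = 4+14·β' ≈ -1.7990 ∉ [-1.4, -0.8) ⇒ out
candidate 4: (m,n)=(-6,-19) → π∥ = -6-19·β ≈ -51.8701, π⊥ = -6-19·β' ≈ 1.8701 ∉ [-1.4, -0.8) ⇒ out
candidate 5: (m,n)=(-23,-6) → π∥ = -23-6·β ≈ -37.4853, π⊥ = -23-6·β' ≈ -20.5147 ∉ [-1.4, -0.8) ⇒ out
candidate 6: (m,n)=(4,16) → π∥ = 4+16·β ≈ 42.6274, π⊥ = 4+16·β' ≈ -2.6274 ∉ [-1.4, -0.8) ⇒ out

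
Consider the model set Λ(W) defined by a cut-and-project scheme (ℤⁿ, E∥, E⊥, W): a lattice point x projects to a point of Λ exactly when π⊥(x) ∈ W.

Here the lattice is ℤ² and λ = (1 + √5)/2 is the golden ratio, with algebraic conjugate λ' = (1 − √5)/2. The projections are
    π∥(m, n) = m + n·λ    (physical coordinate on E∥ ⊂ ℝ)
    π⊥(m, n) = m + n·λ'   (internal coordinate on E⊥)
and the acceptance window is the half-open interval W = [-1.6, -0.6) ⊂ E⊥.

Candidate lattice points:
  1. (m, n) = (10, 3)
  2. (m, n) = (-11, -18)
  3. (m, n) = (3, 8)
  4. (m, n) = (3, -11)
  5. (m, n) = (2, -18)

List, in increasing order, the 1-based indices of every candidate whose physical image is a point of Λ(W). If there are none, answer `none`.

none

λ' = (1−√5)/2 ≈ -0.6180.
[1] lift (10,3): star map gives 8.1459; window check -1.6 ≤ 8.1459 < -0.6 is false → out
[2] lift (-11,-18): star map gives 0.1246; window check -1.6 ≤ 0.1246 < -0.6 is false → out
[3] lift (3,8): star map gives -1.9443; window check -1.6 ≤ -1.9443 < -0.6 is false → out
[4] lift (3,-11): star map gives 9.7984; window check -1.6 ≤ 9.7984 < -0.6 is false → out
[5] lift (2,-18): star map gives 13.1246; window check -1.6 ≤ 13.1246 < -0.6 is false → out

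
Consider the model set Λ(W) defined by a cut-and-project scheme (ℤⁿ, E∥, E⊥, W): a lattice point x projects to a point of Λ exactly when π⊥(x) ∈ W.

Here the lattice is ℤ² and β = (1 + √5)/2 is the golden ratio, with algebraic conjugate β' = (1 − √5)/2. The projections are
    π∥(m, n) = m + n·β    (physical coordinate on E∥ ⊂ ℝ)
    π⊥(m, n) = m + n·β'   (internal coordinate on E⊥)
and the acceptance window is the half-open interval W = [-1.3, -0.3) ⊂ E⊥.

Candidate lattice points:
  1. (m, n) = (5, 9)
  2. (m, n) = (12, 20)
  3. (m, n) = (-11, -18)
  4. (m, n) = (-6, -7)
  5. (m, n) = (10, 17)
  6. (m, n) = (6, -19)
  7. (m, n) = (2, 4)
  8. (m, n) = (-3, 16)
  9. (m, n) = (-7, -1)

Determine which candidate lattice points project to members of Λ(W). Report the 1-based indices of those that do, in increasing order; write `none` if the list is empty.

1, 2, 5, 7

Compute β' = (1−√5)/2 = -0.6180, so π⊥(m,n) = m -0.6180·n.
#1 (5,9): internal coord 5 + (9)·β' = -0.5623; -0.5623 ∈ [-1.3, -0.3) → IN Λ
#2 (12,20): internal coord 12 + (20)·β' = -0.3607; -0.3607 ∈ [-1.3, -0.3) → IN Λ
#3 (-11,-18): internal coord -11 + (-18)·β' = +0.1246; +0.1246 ∉ [-1.3, -0.3) → out
#4 (-6,-7): internal coord -6 + (-7)·β' = -1.6738; -1.6738 ∉ [-1.3, -0.3) → out
#5 (10,17): internal coord 10 + (17)·β' = -0.5066; -0.5066 ∈ [-1.3, -0.3) → IN Λ
#6 (6,-19): internal coord 6 + (-19)·β' = +17.7426; +17.7426 ∉ [-1.3, -0.3) → out
#7 (2,4): internal coord 2 + (4)·β' = -0.4721; -0.4721 ∈ [-1.3, -0.3) → IN Λ
#8 (-3,16): internal coord -3 + (16)·β' = -12.8885; -12.8885 ∉ [-1.3, -0.3) → out
#9 (-7,-1): internal coord -7 + (-1)·β' = -6.3820; -6.3820 ∉ [-1.3, -0.3) → out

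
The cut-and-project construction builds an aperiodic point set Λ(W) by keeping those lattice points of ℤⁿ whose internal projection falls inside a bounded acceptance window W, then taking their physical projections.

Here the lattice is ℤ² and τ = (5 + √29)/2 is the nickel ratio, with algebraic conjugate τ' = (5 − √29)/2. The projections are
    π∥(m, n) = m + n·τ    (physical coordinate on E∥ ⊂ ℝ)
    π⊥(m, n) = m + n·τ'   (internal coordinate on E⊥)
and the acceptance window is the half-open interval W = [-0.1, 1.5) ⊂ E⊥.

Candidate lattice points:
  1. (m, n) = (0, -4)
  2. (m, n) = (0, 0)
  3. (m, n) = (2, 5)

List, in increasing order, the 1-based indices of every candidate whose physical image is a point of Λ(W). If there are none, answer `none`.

1, 2, 3

Numerically τ ≈ 5.192582 and τ' = −1/τ ≈ -0.192582.
[1] lift (0,-4): star map gives 0.770330; window check -0.1 ≤ 0.770330 < 1.5 is true → IN Λ
[2] lift (0,0): star map gives 0.000000; window check -0.1 ≤ 0.000000 < 1.5 is true → IN Λ
[3] lift (2,5): star map gives 1.037088; window check -0.1 ≤ 1.037088 < 1.5 is true → IN Λ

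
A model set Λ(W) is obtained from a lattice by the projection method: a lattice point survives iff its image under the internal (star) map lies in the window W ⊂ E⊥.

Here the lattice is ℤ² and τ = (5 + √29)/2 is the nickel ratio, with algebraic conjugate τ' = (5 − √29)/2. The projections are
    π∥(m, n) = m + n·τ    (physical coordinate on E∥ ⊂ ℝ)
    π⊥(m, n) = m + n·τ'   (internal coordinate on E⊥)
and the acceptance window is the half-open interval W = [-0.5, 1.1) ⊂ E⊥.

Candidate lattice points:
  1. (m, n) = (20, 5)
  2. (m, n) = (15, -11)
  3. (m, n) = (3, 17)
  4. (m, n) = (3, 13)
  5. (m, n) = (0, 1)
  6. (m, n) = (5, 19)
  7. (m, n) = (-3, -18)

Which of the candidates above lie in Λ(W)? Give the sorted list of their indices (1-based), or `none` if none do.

Compute τ' = (5−√29)/2 = -0.192582, so π⊥(m,n) = m -0.192582·n.
#1 (20,5): internal coord 20 + (5)·τ' = +19.037088; +19.037088 ∉ [-0.5, 1.1) → out
#2 (15,-11): internal coord 15 + (-11)·τ' = +17.118406; +17.118406 ∉ [-0.5, 1.1) → out
#3 (3,17): internal coord 3 + (17)·τ' = -0.273901; -0.273901 ∈ [-0.5, 1.1) → IN Λ
#4 (3,13): internal coord 3 + (13)·τ' = +0.496429; +0.496429 ∈ [-0.5, 1.1) → IN Λ
#5 (0,1): internal coord 0 + (1)·τ' = -0.192582; -0.192582 ∈ [-0.5, 1.1) → IN Λ
#6 (5,19): internal coord 5 + (19)·τ' = +1.340934; +1.340934 ∉ [-0.5, 1.1) → out
#7 (-3,-18): internal coord -3 + (-18)·τ' = +0.466483; +0.466483 ∈ [-0.5, 1.1) → IN Λ

3, 4, 5, 7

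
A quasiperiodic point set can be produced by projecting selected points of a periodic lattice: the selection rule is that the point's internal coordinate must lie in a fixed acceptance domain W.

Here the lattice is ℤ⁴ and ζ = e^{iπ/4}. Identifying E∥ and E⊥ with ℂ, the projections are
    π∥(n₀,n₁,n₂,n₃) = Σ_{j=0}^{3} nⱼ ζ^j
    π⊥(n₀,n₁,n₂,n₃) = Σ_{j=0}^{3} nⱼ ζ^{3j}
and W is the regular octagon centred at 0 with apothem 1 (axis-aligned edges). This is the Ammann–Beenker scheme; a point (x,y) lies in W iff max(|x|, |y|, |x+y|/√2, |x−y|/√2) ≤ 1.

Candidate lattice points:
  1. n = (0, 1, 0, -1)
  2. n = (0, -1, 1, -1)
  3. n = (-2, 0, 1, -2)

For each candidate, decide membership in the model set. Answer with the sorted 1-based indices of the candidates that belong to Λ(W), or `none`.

With ζ = e^{iπ/4} the internal vectors are ζ^0,ζ^3,ζ^6,ζ^9.
#1 (0, 1, 0, -1): internal (-1.4142, 0.0000); octagon support 1.4142 vs apothem 1 → ∉ W
#2 (0, -1, 1, -1): internal (0.0000, -2.4142); octagon support 2.4142 vs apothem 1 → ∉ W
#3 (-2, 0, 1, -2): internal (-3.4142, -2.4142); octagon support 4.1213 vs apothem 1 → ∉ W

none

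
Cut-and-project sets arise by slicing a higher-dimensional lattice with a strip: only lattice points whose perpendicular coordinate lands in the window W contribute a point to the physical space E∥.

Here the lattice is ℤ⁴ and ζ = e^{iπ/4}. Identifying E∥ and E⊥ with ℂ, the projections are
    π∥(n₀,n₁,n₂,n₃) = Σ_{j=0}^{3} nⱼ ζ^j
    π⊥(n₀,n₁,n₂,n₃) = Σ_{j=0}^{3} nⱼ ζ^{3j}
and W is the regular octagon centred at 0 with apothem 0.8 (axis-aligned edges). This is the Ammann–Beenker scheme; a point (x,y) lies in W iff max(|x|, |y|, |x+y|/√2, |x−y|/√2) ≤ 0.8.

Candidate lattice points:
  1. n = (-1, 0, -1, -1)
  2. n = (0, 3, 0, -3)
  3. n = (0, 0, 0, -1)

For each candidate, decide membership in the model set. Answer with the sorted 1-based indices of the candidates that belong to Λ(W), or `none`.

π⊥(n) = n₀ + n₁ζ³ + n₂ζ⁶ + n₃ζ⁹ where ζ = e^{iπ/4}.
candidate 1: n = (-1, 0, -1, -1) → π⊥ ≈ (-1.70711, +0.29289); max(|x|,|y|,|x±y|/√2) = 1.70711 > 0.8 ⇒ ∉ W
candidate 2: n = (0, 3, 0, -3) → π⊥ ≈ (-4.24264, +0.00000); max(|x|,|y|,|x±y|/√2) = 4.24264 > 0.8 ⇒ ∉ W
candidate 3: n = (0, 0, 0, -1) → π⊥ ≈ (-0.70711, -0.70711); max(|x|,|y|,|x±y|/√2) = 1.00000 > 0.8 ⇒ ∉ W

none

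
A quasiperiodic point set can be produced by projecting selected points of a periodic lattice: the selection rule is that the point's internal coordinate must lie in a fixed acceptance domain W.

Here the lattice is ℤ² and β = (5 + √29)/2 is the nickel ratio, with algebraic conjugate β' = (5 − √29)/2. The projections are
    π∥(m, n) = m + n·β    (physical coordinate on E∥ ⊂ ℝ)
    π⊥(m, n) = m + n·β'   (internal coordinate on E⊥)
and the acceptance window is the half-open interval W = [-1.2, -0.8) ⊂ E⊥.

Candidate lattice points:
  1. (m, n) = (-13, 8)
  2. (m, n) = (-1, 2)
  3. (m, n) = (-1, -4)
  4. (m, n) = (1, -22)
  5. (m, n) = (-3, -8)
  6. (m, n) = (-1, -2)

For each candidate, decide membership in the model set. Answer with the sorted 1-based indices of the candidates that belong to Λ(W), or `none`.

β' = (5−√29)/2 ≈ -0.1926.
#1 (-13,8): internal coord -13 + (8)·β' = -14.5407; -14.5407 ∉ [-1.2, -0.8) → out
#2 (-1,2): internal coord -1 + (2)·β' = -1.3852; -1.3852 ∉ [-1.2, -0.8) → out
#3 (-1,-4): internal coord -1 + (-4)·β' = -0.2297; -0.2297 ∉ [-1.2, -0.8) → out
#4 (1,-22): internal coord 1 + (-22)·β' = +5.2368; +5.2368 ∉ [-1.2, -0.8) → out
#5 (-3,-8): internal coord -3 + (-8)·β' = -1.4593; -1.4593 ∉ [-1.2, -0.8) → out
#6 (-1,-2): internal coord -1 + (-2)·β' = -0.6148; -0.6148 ∉ [-1.2, -0.8) → out

none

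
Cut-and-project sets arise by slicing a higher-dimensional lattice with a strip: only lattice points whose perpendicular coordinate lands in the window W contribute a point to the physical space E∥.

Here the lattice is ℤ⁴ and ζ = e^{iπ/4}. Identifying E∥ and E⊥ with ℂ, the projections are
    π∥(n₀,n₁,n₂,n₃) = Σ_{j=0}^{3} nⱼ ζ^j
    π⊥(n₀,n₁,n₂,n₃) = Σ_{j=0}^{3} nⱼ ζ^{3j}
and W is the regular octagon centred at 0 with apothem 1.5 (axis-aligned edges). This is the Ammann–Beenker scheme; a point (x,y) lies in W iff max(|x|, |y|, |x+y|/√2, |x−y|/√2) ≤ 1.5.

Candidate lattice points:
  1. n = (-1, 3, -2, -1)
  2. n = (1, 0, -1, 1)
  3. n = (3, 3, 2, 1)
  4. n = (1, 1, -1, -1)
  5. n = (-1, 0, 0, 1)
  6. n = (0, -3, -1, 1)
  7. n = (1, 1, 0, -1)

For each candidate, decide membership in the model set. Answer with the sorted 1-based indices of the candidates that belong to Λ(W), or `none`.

Internal map: ζ^{3j} for j=0..3 gives (1,0), (−√2/2,√2/2), (0,−1), (√2/2,√2/2).
#1 (-1, 3, -2, -1): internal (-3.828427, 3.414214); octagon support 5.121320 vs apothem 1.5 → ∉ W
#2 (1, 0, -1, 1): internal (1.707107, 1.707107); octagon support 2.414214 vs apothem 1.5 → ∉ W
#3 (3, 3, 2, 1): internal (1.585786, 0.828427); octagon support 1.707107 vs apothem 1.5 → ∉ W
#4 (1, 1, -1, -1): internal (-0.414214, 1.000000); octagon support 1.000000 vs apothem 1.5 → ∈ W
#5 (-1, 0, 0, 1): internal (-0.292893, 0.707107); octagon support 0.707107 vs apothem 1.5 → ∈ W
#6 (0, -3, -1, 1): internal (2.828427, -0.414214); octagon support 2.828427 vs apothem 1.5 → ∉ W
#7 (1, 1, 0, -1): internal (-0.414214, 0.000000); octagon support 0.414214 vs apothem 1.5 → ∈ W

4, 5, 7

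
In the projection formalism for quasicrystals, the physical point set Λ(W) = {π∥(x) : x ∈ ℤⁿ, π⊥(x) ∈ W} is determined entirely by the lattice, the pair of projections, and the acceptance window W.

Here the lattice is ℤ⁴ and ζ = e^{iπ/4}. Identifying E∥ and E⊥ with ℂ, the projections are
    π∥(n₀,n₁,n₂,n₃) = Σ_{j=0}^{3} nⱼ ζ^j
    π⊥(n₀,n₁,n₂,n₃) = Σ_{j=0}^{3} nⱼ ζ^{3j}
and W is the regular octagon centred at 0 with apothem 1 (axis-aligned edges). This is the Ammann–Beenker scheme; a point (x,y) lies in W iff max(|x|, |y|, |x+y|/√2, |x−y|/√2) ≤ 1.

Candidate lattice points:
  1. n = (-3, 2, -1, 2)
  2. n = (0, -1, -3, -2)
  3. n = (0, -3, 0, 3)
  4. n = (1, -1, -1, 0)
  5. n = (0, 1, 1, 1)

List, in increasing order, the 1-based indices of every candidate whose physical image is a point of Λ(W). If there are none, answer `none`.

Internal map: ζ^{3j} for j=0..3 gives (1,0), (−√2/2,√2/2), (0,−1), (√2/2,√2/2).
candidate 1: n = (-3, 2, -1, 2) → π⊥ ≈ (-3.00000, +3.82843); max(|x|,|y|,|x±y|/√2) = 4.82843 > 1 ⇒ ∉ W
candidate 2: n = (0, -1, -3, -2) → π⊥ ≈ (-0.70711, +0.87868); max(|x|,|y|,|x±y|/√2) = 1.12132 > 1 ⇒ ∉ W
candidate 3: n = (0, -3, 0, 3) → π⊥ ≈ (+4.24264, +0.00000); max(|x|,|y|,|x±y|/√2) = 4.24264 > 1 ⇒ ∉ W
candidate 4: n = (1, -1, -1, 0) → π⊥ ≈ (+1.70711, +0.29289); max(|x|,|y|,|x±y|/√2) = 1.70711 > 1 ⇒ ∉ W
candidate 5: n = (0, 1, 1, 1) → π⊥ ≈ (+0.00000, +0.41421); max(|x|,|y|,|x±y|/√2) = 0.41421 ≤ 1 ⇒ ∈ W

5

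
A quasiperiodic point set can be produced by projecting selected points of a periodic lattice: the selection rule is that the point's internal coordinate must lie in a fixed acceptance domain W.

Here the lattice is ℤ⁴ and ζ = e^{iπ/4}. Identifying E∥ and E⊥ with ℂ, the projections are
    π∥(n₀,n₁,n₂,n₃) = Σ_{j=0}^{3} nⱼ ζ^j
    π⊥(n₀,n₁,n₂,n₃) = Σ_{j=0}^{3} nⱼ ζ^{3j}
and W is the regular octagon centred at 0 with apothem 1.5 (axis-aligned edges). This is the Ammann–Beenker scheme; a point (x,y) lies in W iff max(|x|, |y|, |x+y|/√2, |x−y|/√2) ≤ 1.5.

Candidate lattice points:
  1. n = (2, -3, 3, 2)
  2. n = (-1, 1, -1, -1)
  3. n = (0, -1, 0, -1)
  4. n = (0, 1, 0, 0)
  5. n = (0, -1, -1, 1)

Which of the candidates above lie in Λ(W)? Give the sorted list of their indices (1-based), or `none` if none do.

3, 4

Internal map: ζ^{3j} for j=0..3 gives (1,0), (−√2/2,√2/2), (0,−1), (√2/2,√2/2).
candidate 1: n = (2, -3, 3, 2) → π⊥ ≈ (+5.535534, -3.707107); max(|x|,|y|,|x±y|/√2) = 6.535534 > 1.5 ⇒ ∉ W
candidate 2: n = (-1, 1, -1, -1) → π⊥ ≈ (-2.414214, +1.000000); max(|x|,|y|,|x±y|/√2) = 2.414214 > 1.5 ⇒ ∉ W
candidate 3: n = (0, -1, 0, -1) → π⊥ ≈ (+0.000000, -1.414214); max(|x|,|y|,|x±y|/√2) = 1.414214 ≤ 1.5 ⇒ ∈ W
candidate 4: n = (0, 1, 0, 0) → π⊥ ≈ (-0.707107, +0.707107); max(|x|,|y|,|x±y|/√2) = 1.000000 ≤ 1.5 ⇒ ∈ W
candidate 5: n = (0, -1, -1, 1) → π⊥ ≈ (+1.414214, +1.000000); max(|x|,|y|,|x±y|/√2) = 1.707107 > 1.5 ⇒ ∉ W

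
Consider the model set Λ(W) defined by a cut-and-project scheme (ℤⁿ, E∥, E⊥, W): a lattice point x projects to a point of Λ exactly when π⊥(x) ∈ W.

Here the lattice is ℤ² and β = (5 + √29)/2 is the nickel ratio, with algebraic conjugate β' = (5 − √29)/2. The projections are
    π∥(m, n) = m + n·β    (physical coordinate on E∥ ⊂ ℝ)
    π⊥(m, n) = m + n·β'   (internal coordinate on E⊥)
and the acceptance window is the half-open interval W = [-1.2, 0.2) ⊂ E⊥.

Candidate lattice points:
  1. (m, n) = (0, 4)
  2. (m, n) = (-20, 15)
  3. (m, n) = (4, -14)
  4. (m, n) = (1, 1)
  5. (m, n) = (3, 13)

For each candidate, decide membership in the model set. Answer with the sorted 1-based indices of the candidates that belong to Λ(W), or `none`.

1

Numerically β ≈ 5.19258 and β' = −1/β ≈ -0.19258.
[1] lift (0,4): star map gives -0.77033; window check -1.2 ≤ -0.77033 < 0.2 is true → IN Λ
[2] lift (-20,15): star map gives -22.88874; window check -1.2 ≤ -22.88874 < 0.2 is false → out
[3] lift (4,-14): star map gives 6.69615; window check -1.2 ≤ 6.69615 < 0.2 is false → out
[4] lift (1,1): star map gives 0.80742; window check -1.2 ≤ 0.80742 < 0.2 is false → out
[5] lift (3,13): star map gives 0.49643; window check -1.2 ≤ 0.49643 < 0.2 is false → out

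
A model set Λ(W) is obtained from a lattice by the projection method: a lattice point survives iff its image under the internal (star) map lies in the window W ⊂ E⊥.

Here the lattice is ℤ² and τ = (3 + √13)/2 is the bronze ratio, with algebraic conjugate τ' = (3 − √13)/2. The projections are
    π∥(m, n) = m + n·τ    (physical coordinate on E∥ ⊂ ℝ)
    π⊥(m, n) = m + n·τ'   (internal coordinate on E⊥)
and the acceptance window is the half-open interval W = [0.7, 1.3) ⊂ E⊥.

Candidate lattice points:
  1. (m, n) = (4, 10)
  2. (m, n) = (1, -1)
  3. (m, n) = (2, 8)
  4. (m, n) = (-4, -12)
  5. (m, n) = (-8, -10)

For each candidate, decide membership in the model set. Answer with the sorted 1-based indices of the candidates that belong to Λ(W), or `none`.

1

τ' = (3−√13)/2 ≈ -0.30278.
candidate 1: (m,n)=(4,10) → π∥ = 4+10·τ ≈ 37.02776, π⊥ = 4+10·τ' ≈ 0.97224 ∈ [0.7, 1.3) ⇒ IN Λ
candidate 2: (m,n)=(1,-1) → π∥ = 1-1·τ ≈ -2.30278, π⊥ = 1-1·τ' ≈ 1.30278 ∉ [0.7, 1.3) ⇒ out
candidate 3: (m,n)=(2,8) → π∥ = 2+8·τ ≈ 28.42221, π⊥ = 2+8·τ' ≈ -0.42221 ∉ [0.7, 1.3) ⇒ out
candidate 4: (m,n)=(-4,-12) → π∥ = -4-12·τ ≈ -43.63331, π⊥ = -4-12·τ' ≈ -0.36669 ∉ [0.7, 1.3) ⇒ out
candidate 5: (m,n)=(-8,-10) → π∥ = -8-10·τ ≈ -41.02776, π⊥ = -8-10·τ' ≈ -4.97224 ∉ [0.7, 1.3) ⇒ out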